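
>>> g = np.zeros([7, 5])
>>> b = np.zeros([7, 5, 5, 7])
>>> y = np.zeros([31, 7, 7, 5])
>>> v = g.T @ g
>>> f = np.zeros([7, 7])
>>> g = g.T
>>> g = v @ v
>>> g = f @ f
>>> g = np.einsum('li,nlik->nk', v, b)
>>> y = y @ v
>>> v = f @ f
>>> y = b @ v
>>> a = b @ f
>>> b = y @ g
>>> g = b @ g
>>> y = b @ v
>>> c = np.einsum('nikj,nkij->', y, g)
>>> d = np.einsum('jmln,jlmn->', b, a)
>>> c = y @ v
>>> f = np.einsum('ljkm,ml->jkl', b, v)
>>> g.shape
(7, 5, 5, 7)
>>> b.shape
(7, 5, 5, 7)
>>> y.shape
(7, 5, 5, 7)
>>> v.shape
(7, 7)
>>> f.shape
(5, 5, 7)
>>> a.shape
(7, 5, 5, 7)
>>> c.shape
(7, 5, 5, 7)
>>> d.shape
()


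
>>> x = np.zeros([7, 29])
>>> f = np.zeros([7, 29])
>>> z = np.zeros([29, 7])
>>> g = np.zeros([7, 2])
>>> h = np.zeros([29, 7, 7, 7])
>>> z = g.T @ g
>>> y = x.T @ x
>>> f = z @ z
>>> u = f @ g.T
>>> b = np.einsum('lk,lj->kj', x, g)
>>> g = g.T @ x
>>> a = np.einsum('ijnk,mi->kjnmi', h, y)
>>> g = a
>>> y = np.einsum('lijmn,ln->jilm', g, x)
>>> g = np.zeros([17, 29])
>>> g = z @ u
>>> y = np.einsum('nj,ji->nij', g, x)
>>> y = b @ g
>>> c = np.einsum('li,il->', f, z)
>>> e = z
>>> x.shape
(7, 29)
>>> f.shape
(2, 2)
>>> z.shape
(2, 2)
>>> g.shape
(2, 7)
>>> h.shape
(29, 7, 7, 7)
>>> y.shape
(29, 7)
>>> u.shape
(2, 7)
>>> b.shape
(29, 2)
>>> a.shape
(7, 7, 7, 29, 29)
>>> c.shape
()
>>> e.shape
(2, 2)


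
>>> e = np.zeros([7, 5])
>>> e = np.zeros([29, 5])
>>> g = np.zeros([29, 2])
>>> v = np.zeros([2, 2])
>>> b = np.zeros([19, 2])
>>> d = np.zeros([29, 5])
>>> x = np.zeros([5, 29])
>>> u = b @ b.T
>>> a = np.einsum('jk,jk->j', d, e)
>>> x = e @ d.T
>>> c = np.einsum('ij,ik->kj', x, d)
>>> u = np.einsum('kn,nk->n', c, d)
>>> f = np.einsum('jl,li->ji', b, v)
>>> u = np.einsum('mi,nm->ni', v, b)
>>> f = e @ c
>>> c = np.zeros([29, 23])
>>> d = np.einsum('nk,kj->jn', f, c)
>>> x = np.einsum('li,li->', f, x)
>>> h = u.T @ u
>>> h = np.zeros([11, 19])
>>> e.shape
(29, 5)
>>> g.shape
(29, 2)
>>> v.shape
(2, 2)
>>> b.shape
(19, 2)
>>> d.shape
(23, 29)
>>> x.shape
()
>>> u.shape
(19, 2)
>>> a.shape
(29,)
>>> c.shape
(29, 23)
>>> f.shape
(29, 29)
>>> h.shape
(11, 19)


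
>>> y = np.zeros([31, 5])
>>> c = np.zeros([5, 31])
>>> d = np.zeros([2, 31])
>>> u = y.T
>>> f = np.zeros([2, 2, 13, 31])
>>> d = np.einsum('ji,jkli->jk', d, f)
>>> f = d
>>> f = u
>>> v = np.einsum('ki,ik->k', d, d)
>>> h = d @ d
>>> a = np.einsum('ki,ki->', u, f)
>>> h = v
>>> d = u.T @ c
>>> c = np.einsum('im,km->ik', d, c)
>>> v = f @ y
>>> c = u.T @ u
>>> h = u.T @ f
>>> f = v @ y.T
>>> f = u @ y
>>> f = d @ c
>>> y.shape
(31, 5)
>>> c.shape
(31, 31)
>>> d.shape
(31, 31)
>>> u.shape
(5, 31)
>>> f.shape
(31, 31)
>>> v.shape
(5, 5)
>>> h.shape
(31, 31)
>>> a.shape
()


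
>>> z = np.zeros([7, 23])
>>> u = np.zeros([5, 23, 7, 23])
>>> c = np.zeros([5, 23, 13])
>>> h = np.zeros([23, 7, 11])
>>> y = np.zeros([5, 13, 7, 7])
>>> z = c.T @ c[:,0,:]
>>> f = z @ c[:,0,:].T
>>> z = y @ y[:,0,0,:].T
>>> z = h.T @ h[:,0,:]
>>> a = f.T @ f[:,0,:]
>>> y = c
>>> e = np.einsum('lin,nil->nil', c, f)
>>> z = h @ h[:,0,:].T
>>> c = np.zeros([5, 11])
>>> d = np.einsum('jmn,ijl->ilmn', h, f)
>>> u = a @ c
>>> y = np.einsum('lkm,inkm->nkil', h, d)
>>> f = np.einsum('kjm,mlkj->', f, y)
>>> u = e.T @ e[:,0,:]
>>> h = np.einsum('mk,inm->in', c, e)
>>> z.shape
(23, 7, 23)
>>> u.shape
(5, 23, 5)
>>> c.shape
(5, 11)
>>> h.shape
(13, 23)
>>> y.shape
(5, 7, 13, 23)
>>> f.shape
()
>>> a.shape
(5, 23, 5)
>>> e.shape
(13, 23, 5)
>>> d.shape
(13, 5, 7, 11)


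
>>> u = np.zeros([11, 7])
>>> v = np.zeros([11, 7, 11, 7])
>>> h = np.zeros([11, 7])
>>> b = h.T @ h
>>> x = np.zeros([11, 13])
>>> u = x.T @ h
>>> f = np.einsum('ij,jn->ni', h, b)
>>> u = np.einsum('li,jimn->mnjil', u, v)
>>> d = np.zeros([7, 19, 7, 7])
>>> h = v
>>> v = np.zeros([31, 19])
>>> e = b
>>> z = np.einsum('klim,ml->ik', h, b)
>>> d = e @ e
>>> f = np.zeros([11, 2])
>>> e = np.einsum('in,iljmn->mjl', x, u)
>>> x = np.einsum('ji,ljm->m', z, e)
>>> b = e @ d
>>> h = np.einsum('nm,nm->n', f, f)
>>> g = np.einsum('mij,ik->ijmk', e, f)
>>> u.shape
(11, 7, 11, 7, 13)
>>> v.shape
(31, 19)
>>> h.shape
(11,)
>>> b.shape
(7, 11, 7)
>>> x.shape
(7,)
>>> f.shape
(11, 2)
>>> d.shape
(7, 7)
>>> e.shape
(7, 11, 7)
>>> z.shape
(11, 11)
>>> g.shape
(11, 7, 7, 2)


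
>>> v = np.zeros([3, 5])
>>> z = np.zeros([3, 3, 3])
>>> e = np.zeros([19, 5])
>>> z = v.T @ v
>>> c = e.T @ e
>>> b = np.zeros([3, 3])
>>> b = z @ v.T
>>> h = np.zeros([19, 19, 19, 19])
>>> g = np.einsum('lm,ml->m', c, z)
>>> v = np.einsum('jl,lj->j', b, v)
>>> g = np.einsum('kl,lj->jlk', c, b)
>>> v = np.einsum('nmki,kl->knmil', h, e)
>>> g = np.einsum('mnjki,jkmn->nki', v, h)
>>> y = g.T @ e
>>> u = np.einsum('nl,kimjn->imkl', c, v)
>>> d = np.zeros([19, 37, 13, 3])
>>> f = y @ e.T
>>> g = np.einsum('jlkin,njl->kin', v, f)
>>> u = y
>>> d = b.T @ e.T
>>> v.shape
(19, 19, 19, 19, 5)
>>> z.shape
(5, 5)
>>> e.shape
(19, 5)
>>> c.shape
(5, 5)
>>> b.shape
(5, 3)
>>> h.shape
(19, 19, 19, 19)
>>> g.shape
(19, 19, 5)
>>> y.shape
(5, 19, 5)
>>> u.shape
(5, 19, 5)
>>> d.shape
(3, 19)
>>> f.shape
(5, 19, 19)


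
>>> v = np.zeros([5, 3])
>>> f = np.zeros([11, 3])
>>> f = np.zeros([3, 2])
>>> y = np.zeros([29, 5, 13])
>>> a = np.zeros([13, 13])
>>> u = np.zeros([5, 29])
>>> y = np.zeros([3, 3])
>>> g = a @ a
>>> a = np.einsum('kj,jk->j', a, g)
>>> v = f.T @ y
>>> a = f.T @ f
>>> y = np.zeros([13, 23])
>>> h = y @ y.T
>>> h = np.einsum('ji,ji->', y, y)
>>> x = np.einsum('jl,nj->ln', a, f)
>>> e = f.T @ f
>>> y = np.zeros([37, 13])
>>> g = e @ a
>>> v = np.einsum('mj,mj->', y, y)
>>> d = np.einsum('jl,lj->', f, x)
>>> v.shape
()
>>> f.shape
(3, 2)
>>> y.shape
(37, 13)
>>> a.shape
(2, 2)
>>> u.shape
(5, 29)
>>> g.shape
(2, 2)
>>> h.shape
()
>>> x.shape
(2, 3)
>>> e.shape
(2, 2)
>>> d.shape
()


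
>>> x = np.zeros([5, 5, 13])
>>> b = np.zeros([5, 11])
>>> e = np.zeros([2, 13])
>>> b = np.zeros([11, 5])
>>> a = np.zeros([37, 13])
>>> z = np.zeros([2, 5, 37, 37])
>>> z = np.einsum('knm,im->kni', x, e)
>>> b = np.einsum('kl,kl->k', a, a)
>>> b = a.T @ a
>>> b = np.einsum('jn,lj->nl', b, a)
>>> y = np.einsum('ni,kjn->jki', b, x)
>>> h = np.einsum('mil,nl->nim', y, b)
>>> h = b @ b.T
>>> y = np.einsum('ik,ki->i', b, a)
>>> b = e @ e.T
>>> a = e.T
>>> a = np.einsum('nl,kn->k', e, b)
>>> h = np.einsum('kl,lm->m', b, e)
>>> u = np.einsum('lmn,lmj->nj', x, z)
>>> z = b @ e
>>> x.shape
(5, 5, 13)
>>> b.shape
(2, 2)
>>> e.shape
(2, 13)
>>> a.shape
(2,)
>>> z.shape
(2, 13)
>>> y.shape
(13,)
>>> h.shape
(13,)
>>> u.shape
(13, 2)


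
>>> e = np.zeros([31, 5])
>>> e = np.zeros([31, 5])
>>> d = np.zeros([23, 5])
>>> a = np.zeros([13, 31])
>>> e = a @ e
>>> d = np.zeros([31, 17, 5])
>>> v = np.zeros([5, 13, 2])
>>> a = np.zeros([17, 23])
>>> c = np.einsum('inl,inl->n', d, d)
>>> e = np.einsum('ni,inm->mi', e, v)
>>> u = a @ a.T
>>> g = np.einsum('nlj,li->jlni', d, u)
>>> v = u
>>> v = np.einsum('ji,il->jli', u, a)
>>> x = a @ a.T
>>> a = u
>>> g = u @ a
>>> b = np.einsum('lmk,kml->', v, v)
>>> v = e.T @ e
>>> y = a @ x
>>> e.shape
(2, 5)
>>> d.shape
(31, 17, 5)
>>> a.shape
(17, 17)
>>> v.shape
(5, 5)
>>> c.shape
(17,)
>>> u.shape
(17, 17)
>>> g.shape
(17, 17)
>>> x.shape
(17, 17)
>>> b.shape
()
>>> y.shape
(17, 17)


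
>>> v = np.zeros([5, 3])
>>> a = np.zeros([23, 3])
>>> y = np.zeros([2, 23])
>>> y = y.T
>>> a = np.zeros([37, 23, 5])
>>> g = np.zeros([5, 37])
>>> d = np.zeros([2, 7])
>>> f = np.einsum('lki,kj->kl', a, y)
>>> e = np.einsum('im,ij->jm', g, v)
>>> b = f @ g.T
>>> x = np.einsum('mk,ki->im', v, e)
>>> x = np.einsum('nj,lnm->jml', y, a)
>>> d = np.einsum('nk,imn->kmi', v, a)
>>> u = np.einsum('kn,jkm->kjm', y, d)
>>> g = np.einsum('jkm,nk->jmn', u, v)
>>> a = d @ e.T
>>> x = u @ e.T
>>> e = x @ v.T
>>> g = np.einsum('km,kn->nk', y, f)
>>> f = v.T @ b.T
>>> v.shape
(5, 3)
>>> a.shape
(3, 23, 3)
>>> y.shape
(23, 2)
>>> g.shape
(37, 23)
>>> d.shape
(3, 23, 37)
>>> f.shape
(3, 23)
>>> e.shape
(23, 3, 5)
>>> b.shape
(23, 5)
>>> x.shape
(23, 3, 3)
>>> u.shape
(23, 3, 37)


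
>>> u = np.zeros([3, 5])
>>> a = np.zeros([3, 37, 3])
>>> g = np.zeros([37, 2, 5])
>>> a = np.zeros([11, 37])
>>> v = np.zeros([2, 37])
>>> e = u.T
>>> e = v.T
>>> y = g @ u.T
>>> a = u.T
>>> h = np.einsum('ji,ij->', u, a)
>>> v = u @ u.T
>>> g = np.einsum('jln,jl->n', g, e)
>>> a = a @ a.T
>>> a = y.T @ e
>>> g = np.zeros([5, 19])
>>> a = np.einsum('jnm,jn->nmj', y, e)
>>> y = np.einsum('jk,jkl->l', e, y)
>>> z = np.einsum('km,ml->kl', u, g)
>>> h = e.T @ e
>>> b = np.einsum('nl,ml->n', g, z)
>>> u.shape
(3, 5)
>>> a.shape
(2, 3, 37)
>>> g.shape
(5, 19)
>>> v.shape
(3, 3)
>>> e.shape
(37, 2)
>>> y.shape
(3,)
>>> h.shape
(2, 2)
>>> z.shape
(3, 19)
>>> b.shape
(5,)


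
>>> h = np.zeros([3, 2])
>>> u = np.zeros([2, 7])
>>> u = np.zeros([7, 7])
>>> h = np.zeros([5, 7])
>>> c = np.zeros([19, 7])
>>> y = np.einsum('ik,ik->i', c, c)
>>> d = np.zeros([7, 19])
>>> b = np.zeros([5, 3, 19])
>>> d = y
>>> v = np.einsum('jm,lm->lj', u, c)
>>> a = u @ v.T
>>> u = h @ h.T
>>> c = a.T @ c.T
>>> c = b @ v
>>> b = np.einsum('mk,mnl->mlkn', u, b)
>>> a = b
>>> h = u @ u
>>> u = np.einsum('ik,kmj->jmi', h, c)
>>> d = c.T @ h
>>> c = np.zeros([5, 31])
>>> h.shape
(5, 5)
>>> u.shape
(7, 3, 5)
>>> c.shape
(5, 31)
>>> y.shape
(19,)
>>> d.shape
(7, 3, 5)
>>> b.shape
(5, 19, 5, 3)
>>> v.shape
(19, 7)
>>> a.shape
(5, 19, 5, 3)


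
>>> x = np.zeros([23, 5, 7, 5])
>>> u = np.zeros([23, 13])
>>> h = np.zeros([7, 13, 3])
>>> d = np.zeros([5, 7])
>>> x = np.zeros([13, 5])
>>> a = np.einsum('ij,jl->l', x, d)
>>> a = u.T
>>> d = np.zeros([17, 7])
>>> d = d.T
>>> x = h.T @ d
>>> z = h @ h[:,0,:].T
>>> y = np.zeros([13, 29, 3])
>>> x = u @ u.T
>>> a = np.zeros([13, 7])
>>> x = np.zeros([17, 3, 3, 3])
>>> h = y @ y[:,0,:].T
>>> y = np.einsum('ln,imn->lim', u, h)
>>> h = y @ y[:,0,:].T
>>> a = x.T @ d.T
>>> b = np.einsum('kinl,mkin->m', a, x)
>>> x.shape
(17, 3, 3, 3)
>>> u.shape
(23, 13)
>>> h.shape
(23, 13, 23)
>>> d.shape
(7, 17)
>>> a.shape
(3, 3, 3, 7)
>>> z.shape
(7, 13, 7)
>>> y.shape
(23, 13, 29)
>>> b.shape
(17,)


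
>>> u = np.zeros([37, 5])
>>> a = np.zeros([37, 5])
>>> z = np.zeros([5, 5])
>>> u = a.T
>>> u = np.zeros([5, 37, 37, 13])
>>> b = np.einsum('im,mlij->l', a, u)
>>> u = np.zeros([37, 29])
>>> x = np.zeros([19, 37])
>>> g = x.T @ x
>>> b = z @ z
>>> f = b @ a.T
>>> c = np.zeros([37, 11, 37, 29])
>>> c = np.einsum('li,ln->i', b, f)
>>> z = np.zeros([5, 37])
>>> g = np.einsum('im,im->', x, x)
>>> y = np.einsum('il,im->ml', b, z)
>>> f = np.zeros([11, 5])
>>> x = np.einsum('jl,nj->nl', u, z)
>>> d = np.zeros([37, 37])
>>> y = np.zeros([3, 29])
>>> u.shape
(37, 29)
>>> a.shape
(37, 5)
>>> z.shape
(5, 37)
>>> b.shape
(5, 5)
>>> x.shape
(5, 29)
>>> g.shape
()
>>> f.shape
(11, 5)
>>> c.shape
(5,)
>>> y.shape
(3, 29)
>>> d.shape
(37, 37)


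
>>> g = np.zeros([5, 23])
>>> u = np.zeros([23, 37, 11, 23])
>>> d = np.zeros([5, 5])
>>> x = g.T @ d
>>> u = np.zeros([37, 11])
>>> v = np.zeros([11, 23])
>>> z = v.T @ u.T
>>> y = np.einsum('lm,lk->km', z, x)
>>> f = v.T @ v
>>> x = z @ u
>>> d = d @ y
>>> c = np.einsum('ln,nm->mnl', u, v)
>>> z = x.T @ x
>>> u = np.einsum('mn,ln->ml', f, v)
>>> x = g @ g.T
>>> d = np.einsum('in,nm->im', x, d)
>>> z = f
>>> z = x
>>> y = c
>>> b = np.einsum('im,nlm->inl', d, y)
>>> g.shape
(5, 23)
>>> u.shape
(23, 11)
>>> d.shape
(5, 37)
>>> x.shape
(5, 5)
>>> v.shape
(11, 23)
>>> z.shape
(5, 5)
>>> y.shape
(23, 11, 37)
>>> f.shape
(23, 23)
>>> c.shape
(23, 11, 37)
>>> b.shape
(5, 23, 11)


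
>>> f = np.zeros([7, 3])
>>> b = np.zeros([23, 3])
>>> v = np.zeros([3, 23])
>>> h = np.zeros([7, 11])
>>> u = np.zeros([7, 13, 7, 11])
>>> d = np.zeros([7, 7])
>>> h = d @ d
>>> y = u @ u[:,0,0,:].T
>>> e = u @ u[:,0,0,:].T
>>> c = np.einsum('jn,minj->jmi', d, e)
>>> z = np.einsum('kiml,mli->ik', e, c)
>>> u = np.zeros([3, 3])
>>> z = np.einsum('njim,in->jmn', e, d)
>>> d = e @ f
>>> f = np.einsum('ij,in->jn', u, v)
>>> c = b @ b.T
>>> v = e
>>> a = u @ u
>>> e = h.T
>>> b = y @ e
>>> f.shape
(3, 23)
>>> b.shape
(7, 13, 7, 7)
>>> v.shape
(7, 13, 7, 7)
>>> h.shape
(7, 7)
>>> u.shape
(3, 3)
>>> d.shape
(7, 13, 7, 3)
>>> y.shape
(7, 13, 7, 7)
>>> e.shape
(7, 7)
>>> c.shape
(23, 23)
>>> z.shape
(13, 7, 7)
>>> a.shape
(3, 3)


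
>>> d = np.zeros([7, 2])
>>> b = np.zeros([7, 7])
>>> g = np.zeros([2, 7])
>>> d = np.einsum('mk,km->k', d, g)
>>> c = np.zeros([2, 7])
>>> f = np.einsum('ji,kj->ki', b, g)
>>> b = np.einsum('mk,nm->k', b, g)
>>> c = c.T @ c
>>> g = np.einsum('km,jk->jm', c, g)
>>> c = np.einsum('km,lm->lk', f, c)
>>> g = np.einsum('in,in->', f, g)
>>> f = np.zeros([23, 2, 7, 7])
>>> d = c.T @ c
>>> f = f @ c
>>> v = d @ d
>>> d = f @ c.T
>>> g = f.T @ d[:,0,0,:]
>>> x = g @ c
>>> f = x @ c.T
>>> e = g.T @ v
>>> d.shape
(23, 2, 7, 7)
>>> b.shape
(7,)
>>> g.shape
(2, 7, 2, 7)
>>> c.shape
(7, 2)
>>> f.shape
(2, 7, 2, 7)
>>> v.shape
(2, 2)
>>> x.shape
(2, 7, 2, 2)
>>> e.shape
(7, 2, 7, 2)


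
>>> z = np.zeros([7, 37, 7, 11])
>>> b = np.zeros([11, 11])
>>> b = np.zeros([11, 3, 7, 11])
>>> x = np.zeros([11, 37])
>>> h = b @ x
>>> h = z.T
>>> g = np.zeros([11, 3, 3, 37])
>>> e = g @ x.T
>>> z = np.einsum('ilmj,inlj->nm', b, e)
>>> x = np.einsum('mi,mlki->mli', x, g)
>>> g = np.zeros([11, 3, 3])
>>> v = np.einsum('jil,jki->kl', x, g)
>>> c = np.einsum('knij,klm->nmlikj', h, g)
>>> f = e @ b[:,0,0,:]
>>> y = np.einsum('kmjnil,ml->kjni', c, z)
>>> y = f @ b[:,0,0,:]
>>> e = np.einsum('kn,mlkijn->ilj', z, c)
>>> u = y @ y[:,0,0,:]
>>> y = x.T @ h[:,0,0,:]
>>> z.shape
(3, 7)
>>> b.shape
(11, 3, 7, 11)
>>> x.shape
(11, 3, 37)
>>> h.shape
(11, 7, 37, 7)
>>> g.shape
(11, 3, 3)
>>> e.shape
(37, 3, 11)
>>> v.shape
(3, 37)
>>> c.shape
(7, 3, 3, 37, 11, 7)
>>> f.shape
(11, 3, 3, 11)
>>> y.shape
(37, 3, 7)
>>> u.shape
(11, 3, 3, 11)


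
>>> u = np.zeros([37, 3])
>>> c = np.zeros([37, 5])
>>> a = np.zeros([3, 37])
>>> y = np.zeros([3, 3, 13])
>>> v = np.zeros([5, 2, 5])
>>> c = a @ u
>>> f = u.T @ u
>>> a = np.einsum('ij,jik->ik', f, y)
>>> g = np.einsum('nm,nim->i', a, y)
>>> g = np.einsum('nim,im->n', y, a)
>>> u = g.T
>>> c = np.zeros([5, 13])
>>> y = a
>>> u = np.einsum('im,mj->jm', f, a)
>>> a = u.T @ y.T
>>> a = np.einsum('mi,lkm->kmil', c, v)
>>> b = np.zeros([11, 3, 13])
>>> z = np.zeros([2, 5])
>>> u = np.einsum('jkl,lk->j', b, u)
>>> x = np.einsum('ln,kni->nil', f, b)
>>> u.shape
(11,)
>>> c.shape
(5, 13)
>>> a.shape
(2, 5, 13, 5)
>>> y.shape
(3, 13)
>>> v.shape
(5, 2, 5)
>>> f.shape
(3, 3)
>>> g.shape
(3,)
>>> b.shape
(11, 3, 13)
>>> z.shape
(2, 5)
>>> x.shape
(3, 13, 3)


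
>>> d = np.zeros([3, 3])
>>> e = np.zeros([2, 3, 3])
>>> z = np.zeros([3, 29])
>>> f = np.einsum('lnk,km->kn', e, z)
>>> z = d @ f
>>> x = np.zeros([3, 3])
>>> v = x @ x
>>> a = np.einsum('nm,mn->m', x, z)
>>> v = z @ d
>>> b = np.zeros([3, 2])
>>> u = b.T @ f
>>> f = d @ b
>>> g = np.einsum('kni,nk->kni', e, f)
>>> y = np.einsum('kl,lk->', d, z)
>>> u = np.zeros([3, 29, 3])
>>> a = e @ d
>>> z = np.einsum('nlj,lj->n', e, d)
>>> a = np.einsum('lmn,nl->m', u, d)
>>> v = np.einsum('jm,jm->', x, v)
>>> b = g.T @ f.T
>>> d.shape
(3, 3)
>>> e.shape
(2, 3, 3)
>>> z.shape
(2,)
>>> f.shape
(3, 2)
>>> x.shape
(3, 3)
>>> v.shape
()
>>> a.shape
(29,)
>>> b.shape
(3, 3, 3)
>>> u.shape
(3, 29, 3)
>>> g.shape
(2, 3, 3)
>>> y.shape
()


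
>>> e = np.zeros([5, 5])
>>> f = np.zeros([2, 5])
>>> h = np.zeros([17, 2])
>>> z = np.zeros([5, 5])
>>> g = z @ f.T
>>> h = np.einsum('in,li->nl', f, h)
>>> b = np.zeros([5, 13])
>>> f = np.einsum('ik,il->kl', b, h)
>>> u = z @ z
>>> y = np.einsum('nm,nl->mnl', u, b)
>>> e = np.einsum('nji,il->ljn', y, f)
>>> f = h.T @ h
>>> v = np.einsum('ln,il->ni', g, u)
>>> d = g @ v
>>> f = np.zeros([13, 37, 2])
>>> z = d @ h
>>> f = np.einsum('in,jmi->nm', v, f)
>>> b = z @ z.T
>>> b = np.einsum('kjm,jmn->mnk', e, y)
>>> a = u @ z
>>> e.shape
(17, 5, 5)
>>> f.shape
(5, 37)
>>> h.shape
(5, 17)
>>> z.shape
(5, 17)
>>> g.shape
(5, 2)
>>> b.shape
(5, 13, 17)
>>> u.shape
(5, 5)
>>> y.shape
(5, 5, 13)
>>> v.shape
(2, 5)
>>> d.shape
(5, 5)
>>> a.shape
(5, 17)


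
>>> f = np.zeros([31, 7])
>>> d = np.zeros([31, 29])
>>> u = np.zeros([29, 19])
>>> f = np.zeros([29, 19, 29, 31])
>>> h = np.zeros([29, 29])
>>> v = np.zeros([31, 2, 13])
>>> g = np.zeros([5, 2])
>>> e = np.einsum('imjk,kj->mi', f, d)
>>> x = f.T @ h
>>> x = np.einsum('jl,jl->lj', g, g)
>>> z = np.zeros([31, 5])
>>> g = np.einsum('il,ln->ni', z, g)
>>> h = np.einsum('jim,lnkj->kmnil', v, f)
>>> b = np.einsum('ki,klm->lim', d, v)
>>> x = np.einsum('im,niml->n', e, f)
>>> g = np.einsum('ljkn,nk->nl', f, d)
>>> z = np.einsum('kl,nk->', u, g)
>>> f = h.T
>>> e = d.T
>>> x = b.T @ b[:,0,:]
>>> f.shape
(29, 2, 19, 13, 29)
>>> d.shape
(31, 29)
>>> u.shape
(29, 19)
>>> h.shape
(29, 13, 19, 2, 29)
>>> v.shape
(31, 2, 13)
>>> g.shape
(31, 29)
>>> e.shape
(29, 31)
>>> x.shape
(13, 29, 13)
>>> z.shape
()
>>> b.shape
(2, 29, 13)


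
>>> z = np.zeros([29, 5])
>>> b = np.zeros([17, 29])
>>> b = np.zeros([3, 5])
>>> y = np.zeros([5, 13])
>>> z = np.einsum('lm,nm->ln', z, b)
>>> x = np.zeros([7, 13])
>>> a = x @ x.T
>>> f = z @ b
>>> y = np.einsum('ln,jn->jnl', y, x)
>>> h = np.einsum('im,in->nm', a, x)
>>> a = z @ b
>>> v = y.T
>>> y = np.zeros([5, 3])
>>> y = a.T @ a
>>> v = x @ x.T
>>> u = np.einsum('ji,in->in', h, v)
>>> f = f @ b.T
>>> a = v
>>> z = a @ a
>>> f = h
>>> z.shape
(7, 7)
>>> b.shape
(3, 5)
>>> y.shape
(5, 5)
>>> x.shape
(7, 13)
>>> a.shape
(7, 7)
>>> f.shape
(13, 7)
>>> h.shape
(13, 7)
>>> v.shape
(7, 7)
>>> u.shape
(7, 7)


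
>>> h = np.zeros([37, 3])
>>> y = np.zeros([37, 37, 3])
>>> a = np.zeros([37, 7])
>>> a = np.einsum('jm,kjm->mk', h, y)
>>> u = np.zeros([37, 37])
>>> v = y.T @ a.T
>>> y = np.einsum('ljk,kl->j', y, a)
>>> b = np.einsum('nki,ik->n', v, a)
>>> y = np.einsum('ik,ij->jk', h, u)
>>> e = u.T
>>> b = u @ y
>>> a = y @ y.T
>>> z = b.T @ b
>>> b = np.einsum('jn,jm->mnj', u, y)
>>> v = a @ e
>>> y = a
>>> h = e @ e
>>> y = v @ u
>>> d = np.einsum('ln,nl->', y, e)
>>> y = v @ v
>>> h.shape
(37, 37)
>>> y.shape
(37, 37)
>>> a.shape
(37, 37)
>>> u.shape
(37, 37)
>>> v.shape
(37, 37)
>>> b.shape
(3, 37, 37)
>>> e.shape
(37, 37)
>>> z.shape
(3, 3)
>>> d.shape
()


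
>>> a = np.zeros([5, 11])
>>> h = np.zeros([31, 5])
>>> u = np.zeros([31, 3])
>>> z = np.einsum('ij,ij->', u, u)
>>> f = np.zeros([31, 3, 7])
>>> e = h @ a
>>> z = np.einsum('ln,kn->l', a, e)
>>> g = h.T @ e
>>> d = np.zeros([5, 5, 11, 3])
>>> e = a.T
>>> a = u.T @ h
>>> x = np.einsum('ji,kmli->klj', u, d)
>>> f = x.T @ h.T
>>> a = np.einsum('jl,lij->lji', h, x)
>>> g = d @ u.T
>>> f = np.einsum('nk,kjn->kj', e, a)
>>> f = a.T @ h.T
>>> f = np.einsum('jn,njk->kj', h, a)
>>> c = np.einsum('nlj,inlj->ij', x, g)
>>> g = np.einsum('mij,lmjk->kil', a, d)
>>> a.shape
(5, 31, 11)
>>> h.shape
(31, 5)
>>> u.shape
(31, 3)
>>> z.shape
(5,)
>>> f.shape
(11, 31)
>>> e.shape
(11, 5)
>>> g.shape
(3, 31, 5)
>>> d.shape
(5, 5, 11, 3)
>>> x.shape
(5, 11, 31)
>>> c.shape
(5, 31)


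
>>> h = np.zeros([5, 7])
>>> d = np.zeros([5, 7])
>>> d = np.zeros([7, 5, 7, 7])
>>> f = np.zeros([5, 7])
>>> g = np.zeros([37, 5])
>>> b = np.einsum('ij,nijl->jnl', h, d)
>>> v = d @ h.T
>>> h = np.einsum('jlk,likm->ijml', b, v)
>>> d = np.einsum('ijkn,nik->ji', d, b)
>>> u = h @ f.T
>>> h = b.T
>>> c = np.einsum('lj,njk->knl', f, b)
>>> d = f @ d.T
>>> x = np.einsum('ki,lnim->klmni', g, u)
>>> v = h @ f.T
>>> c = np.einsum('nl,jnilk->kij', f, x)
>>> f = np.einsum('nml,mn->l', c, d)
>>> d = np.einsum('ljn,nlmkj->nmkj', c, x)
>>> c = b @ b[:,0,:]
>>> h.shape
(7, 7, 7)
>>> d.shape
(37, 5, 7, 5)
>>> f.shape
(37,)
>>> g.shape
(37, 5)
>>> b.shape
(7, 7, 7)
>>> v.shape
(7, 7, 5)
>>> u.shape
(5, 7, 5, 5)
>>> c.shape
(7, 7, 7)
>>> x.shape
(37, 5, 5, 7, 5)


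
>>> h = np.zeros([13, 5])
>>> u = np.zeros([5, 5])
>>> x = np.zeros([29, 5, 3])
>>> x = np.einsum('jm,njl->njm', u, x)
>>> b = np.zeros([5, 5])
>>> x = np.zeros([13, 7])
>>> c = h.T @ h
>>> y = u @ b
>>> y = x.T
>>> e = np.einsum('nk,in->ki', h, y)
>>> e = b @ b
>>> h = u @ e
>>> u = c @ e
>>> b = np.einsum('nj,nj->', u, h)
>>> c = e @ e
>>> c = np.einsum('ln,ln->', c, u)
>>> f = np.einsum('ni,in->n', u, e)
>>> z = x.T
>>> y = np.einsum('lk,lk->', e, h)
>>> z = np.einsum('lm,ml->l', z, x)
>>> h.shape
(5, 5)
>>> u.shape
(5, 5)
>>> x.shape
(13, 7)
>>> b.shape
()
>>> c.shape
()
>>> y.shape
()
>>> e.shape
(5, 5)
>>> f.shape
(5,)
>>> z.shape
(7,)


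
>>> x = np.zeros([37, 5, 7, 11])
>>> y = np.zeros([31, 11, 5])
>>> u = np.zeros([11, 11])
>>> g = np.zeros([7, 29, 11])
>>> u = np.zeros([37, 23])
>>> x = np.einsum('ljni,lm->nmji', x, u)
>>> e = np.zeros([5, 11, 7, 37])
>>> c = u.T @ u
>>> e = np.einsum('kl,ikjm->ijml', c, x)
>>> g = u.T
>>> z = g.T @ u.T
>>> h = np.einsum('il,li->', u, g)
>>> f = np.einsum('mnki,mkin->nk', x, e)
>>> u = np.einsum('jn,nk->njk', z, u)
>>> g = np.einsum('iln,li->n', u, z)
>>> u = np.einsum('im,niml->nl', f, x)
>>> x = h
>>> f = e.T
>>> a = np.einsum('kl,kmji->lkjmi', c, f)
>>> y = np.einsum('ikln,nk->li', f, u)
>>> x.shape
()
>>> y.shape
(5, 23)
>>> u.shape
(7, 11)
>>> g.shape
(23,)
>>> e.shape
(7, 5, 11, 23)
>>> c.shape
(23, 23)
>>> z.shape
(37, 37)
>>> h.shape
()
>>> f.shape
(23, 11, 5, 7)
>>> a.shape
(23, 23, 5, 11, 7)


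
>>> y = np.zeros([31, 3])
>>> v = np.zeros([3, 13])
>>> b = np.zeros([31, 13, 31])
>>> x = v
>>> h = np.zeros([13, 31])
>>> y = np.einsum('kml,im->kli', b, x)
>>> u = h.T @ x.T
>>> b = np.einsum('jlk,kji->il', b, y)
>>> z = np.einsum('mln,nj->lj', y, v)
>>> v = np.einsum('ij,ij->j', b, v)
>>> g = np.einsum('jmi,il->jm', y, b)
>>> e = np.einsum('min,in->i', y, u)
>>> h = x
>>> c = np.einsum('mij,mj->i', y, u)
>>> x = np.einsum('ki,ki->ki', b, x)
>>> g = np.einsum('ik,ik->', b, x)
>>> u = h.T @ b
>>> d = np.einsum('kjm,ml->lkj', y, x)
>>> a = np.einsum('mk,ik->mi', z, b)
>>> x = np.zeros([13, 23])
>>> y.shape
(31, 31, 3)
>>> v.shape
(13,)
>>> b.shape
(3, 13)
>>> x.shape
(13, 23)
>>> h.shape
(3, 13)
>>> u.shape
(13, 13)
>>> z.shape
(31, 13)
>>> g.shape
()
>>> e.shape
(31,)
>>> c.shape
(31,)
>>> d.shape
(13, 31, 31)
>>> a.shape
(31, 3)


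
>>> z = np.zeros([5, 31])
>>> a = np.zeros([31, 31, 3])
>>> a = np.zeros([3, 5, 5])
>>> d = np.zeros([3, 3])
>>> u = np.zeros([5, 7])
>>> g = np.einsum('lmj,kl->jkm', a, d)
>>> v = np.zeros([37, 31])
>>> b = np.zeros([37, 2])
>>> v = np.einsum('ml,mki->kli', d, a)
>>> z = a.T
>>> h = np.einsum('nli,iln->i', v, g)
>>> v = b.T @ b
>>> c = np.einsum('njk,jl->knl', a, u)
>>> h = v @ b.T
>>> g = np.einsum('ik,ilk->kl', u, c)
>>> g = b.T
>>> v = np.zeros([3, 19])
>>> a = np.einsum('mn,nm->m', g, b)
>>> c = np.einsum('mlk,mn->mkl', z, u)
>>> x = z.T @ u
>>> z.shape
(5, 5, 3)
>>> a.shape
(2,)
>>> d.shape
(3, 3)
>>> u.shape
(5, 7)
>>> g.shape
(2, 37)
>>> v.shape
(3, 19)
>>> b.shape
(37, 2)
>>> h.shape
(2, 37)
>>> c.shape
(5, 3, 5)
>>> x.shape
(3, 5, 7)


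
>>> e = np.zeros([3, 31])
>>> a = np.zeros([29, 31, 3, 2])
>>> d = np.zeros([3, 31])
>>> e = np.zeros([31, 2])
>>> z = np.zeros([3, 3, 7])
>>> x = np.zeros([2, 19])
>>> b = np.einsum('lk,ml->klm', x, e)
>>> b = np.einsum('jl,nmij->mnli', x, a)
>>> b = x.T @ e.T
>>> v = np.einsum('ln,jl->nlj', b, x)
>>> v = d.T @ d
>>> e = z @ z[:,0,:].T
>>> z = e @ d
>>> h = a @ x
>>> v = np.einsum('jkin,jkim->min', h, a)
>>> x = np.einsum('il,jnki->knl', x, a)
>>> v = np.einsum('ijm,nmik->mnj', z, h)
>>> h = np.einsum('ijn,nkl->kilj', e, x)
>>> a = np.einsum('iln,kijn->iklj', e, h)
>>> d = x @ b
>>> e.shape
(3, 3, 3)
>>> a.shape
(3, 31, 3, 19)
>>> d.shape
(3, 31, 31)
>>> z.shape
(3, 3, 31)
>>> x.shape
(3, 31, 19)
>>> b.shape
(19, 31)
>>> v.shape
(31, 29, 3)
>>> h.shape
(31, 3, 19, 3)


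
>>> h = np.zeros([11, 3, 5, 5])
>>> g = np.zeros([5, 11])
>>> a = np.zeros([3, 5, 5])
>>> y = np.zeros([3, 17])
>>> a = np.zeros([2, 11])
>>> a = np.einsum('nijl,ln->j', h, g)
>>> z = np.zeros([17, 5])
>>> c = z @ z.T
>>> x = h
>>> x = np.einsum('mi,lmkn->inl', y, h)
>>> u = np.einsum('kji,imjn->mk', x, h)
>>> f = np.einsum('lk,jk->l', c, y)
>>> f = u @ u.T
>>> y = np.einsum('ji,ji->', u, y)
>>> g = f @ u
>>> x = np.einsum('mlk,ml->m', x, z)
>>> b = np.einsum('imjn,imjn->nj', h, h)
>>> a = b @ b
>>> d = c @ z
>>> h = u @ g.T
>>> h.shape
(3, 3)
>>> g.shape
(3, 17)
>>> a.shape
(5, 5)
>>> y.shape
()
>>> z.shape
(17, 5)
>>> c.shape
(17, 17)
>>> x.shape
(17,)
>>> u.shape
(3, 17)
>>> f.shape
(3, 3)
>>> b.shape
(5, 5)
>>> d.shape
(17, 5)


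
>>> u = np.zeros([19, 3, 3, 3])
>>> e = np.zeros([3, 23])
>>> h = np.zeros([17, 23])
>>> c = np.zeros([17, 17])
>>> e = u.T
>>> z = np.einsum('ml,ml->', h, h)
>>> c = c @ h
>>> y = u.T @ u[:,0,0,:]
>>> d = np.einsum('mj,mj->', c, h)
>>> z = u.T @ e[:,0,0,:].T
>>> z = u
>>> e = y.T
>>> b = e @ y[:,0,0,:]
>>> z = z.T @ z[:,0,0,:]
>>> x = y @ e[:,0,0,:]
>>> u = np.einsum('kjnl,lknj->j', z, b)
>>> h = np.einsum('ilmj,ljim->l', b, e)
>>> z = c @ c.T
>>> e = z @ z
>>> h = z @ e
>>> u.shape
(3,)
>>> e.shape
(17, 17)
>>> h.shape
(17, 17)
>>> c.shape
(17, 23)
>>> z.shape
(17, 17)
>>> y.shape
(3, 3, 3, 3)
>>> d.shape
()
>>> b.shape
(3, 3, 3, 3)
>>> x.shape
(3, 3, 3, 3)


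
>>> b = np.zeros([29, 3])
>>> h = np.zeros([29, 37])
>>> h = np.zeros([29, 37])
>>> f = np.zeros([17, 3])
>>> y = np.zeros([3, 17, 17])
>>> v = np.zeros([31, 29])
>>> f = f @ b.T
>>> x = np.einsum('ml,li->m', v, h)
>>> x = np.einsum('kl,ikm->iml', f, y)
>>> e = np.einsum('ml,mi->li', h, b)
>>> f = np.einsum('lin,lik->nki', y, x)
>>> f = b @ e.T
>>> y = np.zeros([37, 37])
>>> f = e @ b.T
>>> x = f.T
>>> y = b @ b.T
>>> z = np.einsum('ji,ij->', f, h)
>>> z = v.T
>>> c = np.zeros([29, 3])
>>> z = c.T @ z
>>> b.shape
(29, 3)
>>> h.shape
(29, 37)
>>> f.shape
(37, 29)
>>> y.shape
(29, 29)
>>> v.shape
(31, 29)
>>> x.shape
(29, 37)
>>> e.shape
(37, 3)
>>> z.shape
(3, 31)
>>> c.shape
(29, 3)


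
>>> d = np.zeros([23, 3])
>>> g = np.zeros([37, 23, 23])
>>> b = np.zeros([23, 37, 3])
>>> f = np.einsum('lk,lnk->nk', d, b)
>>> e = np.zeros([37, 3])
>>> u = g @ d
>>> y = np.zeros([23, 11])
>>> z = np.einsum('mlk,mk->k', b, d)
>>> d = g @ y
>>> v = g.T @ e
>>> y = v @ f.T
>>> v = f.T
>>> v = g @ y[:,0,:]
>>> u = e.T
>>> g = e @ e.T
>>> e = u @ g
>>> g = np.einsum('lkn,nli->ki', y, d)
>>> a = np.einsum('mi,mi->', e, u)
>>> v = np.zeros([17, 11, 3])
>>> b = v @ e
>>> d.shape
(37, 23, 11)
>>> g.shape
(23, 11)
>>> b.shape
(17, 11, 37)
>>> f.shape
(37, 3)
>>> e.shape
(3, 37)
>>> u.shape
(3, 37)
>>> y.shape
(23, 23, 37)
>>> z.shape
(3,)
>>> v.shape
(17, 11, 3)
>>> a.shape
()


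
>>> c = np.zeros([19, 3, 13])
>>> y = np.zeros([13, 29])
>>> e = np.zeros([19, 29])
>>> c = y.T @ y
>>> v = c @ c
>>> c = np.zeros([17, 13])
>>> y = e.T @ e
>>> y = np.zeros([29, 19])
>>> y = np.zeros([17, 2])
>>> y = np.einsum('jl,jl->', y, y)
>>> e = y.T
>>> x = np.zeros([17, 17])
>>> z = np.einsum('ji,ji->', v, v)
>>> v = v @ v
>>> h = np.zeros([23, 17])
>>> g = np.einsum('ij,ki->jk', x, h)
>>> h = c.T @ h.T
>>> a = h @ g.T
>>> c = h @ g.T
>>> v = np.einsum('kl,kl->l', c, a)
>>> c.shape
(13, 17)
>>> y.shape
()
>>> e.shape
()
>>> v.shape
(17,)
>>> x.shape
(17, 17)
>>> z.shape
()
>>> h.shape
(13, 23)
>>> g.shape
(17, 23)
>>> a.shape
(13, 17)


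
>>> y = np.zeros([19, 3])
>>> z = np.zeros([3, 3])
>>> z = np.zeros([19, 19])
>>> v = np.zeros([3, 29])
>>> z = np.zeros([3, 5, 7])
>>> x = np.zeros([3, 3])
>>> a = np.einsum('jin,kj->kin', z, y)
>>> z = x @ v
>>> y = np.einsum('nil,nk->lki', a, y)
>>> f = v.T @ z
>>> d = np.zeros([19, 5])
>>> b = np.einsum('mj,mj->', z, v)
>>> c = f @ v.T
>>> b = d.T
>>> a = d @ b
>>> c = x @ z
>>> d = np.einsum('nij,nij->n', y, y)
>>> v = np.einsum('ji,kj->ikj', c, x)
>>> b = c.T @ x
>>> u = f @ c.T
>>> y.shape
(7, 3, 5)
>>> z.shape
(3, 29)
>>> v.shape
(29, 3, 3)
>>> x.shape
(3, 3)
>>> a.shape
(19, 19)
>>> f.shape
(29, 29)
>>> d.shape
(7,)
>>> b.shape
(29, 3)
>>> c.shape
(3, 29)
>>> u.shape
(29, 3)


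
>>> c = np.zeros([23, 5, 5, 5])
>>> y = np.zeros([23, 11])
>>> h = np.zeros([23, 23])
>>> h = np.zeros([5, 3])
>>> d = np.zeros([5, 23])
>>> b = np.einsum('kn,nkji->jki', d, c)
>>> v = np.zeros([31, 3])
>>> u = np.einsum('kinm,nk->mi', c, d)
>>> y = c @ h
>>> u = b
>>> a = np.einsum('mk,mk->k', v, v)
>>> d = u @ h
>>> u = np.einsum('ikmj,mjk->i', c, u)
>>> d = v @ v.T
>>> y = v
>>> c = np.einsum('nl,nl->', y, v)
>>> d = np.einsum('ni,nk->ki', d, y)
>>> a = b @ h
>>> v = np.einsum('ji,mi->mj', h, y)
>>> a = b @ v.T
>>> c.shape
()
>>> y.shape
(31, 3)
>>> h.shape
(5, 3)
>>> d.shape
(3, 31)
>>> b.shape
(5, 5, 5)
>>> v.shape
(31, 5)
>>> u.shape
(23,)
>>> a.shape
(5, 5, 31)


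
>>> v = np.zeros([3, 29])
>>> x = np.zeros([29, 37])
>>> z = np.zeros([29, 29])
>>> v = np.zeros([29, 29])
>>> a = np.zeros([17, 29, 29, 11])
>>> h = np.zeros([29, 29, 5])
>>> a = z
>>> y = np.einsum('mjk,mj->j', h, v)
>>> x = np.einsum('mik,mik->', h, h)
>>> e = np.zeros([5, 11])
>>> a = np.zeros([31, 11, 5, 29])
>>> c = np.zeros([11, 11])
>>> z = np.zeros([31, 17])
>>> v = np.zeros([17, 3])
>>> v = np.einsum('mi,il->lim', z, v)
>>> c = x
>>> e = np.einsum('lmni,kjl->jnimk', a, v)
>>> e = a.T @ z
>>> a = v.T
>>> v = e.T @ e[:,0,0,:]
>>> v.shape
(17, 11, 5, 17)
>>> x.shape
()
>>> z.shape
(31, 17)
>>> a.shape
(31, 17, 3)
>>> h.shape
(29, 29, 5)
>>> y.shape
(29,)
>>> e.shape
(29, 5, 11, 17)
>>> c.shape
()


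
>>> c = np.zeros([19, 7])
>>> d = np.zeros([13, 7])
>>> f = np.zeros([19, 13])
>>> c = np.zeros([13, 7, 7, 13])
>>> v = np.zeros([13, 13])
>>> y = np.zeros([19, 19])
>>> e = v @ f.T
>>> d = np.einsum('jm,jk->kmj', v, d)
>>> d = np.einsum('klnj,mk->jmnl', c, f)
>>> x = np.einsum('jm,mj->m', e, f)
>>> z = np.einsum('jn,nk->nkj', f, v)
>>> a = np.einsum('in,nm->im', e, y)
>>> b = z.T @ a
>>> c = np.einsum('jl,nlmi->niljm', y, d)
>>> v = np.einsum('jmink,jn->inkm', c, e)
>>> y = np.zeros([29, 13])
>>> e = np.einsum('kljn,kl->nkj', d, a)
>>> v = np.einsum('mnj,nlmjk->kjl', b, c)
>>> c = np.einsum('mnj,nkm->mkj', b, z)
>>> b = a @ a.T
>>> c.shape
(19, 13, 19)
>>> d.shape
(13, 19, 7, 7)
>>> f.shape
(19, 13)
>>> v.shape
(7, 19, 7)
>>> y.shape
(29, 13)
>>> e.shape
(7, 13, 7)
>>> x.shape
(19,)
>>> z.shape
(13, 13, 19)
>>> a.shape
(13, 19)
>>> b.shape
(13, 13)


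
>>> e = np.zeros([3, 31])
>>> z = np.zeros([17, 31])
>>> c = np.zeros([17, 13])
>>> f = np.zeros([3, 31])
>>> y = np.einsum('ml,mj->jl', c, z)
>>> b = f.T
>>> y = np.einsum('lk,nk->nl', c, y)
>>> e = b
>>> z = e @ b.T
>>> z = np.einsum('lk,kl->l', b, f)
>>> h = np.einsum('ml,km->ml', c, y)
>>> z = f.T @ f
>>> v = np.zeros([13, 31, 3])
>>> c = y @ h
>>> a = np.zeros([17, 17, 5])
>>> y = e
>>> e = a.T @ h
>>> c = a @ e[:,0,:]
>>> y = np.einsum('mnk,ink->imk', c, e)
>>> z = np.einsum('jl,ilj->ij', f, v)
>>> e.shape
(5, 17, 13)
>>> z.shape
(13, 3)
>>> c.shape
(17, 17, 13)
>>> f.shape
(3, 31)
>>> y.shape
(5, 17, 13)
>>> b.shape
(31, 3)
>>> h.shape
(17, 13)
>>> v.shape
(13, 31, 3)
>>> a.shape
(17, 17, 5)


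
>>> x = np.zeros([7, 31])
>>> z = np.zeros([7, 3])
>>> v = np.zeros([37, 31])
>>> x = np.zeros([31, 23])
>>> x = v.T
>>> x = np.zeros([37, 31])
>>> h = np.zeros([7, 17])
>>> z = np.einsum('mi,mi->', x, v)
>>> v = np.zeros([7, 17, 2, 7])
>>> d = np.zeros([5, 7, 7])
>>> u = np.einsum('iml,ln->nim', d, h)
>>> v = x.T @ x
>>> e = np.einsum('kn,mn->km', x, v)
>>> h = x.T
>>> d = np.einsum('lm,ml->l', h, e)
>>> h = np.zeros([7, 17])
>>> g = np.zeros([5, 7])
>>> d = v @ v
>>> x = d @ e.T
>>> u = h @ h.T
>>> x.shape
(31, 37)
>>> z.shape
()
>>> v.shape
(31, 31)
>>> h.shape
(7, 17)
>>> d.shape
(31, 31)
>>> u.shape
(7, 7)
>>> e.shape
(37, 31)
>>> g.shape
(5, 7)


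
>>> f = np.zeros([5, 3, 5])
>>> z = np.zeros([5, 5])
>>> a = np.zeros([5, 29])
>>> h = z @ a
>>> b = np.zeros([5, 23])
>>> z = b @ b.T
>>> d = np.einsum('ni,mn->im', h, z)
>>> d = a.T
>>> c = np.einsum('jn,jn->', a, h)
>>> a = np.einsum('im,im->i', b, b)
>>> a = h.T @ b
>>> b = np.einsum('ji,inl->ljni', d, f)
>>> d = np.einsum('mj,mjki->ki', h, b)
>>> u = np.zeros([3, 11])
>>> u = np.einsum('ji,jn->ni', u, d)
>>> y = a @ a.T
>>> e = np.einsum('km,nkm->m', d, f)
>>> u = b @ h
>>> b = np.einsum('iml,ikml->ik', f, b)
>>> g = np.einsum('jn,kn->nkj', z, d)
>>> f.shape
(5, 3, 5)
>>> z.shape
(5, 5)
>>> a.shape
(29, 23)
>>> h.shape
(5, 29)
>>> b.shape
(5, 29)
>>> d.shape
(3, 5)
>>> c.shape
()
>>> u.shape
(5, 29, 3, 29)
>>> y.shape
(29, 29)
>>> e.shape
(5,)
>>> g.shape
(5, 3, 5)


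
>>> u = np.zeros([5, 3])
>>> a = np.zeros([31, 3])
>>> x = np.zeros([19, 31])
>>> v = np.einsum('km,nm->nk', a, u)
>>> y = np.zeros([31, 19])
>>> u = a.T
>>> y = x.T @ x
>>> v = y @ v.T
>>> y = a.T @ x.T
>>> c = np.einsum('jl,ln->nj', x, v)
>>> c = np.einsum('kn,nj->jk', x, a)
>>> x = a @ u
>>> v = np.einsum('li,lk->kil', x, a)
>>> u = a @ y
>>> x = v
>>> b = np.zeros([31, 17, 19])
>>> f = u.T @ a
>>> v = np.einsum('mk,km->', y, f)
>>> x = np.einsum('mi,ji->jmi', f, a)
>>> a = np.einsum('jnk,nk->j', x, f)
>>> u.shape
(31, 19)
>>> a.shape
(31,)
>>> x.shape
(31, 19, 3)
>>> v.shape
()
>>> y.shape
(3, 19)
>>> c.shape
(3, 19)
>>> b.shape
(31, 17, 19)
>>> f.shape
(19, 3)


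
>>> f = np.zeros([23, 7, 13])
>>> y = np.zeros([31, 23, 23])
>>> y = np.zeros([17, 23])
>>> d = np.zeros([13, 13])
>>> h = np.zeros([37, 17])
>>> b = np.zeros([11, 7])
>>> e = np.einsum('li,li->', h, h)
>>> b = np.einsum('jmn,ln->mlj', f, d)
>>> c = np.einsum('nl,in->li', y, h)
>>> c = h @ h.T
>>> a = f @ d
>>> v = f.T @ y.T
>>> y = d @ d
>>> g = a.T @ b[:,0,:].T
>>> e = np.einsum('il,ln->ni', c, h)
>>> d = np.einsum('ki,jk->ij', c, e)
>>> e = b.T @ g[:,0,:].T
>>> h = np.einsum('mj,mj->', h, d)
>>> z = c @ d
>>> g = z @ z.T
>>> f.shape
(23, 7, 13)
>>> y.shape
(13, 13)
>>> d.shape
(37, 17)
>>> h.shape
()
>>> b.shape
(7, 13, 23)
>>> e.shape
(23, 13, 13)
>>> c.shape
(37, 37)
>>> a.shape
(23, 7, 13)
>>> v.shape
(13, 7, 17)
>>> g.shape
(37, 37)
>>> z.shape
(37, 17)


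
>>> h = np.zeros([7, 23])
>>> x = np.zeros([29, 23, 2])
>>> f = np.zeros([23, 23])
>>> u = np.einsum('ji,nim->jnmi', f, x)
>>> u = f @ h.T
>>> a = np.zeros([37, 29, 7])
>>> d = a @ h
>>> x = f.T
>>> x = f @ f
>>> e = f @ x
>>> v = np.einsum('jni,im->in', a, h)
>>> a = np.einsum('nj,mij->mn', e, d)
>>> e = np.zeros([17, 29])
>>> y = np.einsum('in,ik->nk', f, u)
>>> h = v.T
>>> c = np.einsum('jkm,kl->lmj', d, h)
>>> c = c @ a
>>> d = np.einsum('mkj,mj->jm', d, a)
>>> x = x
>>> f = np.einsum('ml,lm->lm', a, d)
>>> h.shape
(29, 7)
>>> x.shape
(23, 23)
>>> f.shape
(23, 37)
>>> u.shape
(23, 7)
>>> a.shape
(37, 23)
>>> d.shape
(23, 37)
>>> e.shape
(17, 29)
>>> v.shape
(7, 29)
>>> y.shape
(23, 7)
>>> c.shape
(7, 23, 23)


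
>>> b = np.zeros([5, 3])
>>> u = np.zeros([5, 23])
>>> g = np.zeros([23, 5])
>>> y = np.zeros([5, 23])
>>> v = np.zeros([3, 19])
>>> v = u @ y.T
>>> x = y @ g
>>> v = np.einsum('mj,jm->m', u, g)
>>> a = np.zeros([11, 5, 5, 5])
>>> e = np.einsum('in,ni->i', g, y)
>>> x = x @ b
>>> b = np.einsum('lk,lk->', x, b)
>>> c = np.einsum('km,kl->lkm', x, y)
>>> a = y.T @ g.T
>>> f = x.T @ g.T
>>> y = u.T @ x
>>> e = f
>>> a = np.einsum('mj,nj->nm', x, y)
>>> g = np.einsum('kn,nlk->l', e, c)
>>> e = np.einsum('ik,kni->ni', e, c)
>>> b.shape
()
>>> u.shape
(5, 23)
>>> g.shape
(5,)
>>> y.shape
(23, 3)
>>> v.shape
(5,)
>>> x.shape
(5, 3)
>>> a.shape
(23, 5)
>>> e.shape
(5, 3)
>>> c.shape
(23, 5, 3)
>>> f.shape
(3, 23)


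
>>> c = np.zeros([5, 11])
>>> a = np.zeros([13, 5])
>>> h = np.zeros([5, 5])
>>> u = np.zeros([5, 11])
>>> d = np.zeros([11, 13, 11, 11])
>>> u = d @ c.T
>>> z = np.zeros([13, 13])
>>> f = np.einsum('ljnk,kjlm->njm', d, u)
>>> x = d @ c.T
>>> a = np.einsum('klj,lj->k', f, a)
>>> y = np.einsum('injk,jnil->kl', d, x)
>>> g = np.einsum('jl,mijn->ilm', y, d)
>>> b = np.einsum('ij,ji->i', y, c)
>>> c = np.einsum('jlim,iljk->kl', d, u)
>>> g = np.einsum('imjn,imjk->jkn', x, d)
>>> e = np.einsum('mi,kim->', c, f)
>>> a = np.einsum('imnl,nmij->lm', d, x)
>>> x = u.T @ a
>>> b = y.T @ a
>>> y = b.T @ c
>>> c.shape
(5, 13)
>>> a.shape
(11, 13)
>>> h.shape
(5, 5)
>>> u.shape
(11, 13, 11, 5)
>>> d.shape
(11, 13, 11, 11)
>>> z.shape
(13, 13)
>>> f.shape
(11, 13, 5)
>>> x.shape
(5, 11, 13, 13)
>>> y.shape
(13, 13)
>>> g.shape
(11, 11, 5)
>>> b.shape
(5, 13)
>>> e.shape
()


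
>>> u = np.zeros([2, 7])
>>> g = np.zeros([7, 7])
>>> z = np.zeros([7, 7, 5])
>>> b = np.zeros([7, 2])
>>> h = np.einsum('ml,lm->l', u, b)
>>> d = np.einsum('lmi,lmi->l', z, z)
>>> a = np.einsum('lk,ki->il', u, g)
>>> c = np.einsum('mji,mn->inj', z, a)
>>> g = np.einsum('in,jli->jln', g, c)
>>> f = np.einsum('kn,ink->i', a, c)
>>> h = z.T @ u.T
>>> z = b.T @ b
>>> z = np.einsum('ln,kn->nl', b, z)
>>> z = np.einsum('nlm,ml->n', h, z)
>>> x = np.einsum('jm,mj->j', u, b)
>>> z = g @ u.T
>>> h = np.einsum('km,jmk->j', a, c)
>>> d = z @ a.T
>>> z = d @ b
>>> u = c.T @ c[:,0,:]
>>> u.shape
(7, 2, 7)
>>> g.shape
(5, 2, 7)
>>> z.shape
(5, 2, 2)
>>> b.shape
(7, 2)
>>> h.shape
(5,)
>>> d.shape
(5, 2, 7)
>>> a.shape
(7, 2)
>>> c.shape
(5, 2, 7)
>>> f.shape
(5,)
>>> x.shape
(2,)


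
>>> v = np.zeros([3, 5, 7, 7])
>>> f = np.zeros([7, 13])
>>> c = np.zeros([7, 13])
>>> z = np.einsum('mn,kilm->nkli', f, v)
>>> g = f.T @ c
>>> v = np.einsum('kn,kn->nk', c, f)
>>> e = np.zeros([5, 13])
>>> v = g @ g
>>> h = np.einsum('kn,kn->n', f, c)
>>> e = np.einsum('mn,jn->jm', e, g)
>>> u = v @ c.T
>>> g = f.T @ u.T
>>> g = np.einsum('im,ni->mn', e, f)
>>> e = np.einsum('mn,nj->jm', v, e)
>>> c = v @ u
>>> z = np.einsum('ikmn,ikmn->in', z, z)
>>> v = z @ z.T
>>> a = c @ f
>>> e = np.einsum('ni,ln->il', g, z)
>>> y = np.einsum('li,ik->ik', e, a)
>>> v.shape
(13, 13)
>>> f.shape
(7, 13)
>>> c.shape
(13, 7)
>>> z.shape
(13, 5)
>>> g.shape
(5, 7)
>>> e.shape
(7, 13)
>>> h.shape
(13,)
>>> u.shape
(13, 7)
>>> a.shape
(13, 13)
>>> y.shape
(13, 13)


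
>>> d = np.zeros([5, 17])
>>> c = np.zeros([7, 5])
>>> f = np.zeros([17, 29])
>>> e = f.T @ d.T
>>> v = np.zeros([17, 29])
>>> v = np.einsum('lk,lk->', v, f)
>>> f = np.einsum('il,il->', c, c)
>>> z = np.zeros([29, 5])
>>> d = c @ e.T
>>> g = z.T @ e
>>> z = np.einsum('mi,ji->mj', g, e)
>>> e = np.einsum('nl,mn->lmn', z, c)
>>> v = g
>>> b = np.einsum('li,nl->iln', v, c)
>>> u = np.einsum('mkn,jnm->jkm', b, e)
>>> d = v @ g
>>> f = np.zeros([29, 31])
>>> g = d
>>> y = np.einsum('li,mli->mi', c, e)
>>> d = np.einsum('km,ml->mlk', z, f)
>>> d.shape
(29, 31, 5)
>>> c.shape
(7, 5)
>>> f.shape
(29, 31)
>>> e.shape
(29, 7, 5)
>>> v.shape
(5, 5)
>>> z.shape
(5, 29)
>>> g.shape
(5, 5)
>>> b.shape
(5, 5, 7)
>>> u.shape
(29, 5, 5)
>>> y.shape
(29, 5)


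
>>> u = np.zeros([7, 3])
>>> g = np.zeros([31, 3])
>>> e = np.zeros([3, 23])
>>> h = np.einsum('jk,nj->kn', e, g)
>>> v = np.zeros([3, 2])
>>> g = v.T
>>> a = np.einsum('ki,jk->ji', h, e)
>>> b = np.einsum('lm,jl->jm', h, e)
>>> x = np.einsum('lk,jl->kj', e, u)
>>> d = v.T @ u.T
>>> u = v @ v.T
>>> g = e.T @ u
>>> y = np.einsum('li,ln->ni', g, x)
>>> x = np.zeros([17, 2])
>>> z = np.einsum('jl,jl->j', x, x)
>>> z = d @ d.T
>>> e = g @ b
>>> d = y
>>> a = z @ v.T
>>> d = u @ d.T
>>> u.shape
(3, 3)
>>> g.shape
(23, 3)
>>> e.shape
(23, 31)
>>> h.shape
(23, 31)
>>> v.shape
(3, 2)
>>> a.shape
(2, 3)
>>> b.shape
(3, 31)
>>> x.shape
(17, 2)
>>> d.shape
(3, 7)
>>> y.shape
(7, 3)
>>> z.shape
(2, 2)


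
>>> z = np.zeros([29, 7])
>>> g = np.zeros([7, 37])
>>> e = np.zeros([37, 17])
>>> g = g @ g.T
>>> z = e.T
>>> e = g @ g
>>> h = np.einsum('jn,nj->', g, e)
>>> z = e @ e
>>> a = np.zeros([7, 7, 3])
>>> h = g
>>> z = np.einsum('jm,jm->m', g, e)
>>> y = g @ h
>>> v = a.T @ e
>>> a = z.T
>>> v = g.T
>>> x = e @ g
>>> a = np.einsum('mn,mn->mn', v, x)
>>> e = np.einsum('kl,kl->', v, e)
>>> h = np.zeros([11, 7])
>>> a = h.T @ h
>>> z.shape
(7,)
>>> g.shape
(7, 7)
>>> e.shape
()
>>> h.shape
(11, 7)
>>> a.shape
(7, 7)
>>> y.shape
(7, 7)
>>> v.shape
(7, 7)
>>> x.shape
(7, 7)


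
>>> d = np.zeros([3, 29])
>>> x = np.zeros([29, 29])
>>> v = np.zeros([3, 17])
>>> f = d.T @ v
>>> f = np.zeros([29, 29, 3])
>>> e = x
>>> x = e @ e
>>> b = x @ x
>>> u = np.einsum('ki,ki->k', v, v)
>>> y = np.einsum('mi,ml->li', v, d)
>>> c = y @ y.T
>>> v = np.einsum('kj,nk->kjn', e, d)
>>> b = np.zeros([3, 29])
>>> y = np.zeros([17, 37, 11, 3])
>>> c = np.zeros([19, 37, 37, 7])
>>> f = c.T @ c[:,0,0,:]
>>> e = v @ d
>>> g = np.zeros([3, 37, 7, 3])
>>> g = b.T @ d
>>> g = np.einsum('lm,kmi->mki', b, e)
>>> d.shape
(3, 29)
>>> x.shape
(29, 29)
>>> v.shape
(29, 29, 3)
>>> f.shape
(7, 37, 37, 7)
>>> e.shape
(29, 29, 29)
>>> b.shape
(3, 29)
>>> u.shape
(3,)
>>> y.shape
(17, 37, 11, 3)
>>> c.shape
(19, 37, 37, 7)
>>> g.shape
(29, 29, 29)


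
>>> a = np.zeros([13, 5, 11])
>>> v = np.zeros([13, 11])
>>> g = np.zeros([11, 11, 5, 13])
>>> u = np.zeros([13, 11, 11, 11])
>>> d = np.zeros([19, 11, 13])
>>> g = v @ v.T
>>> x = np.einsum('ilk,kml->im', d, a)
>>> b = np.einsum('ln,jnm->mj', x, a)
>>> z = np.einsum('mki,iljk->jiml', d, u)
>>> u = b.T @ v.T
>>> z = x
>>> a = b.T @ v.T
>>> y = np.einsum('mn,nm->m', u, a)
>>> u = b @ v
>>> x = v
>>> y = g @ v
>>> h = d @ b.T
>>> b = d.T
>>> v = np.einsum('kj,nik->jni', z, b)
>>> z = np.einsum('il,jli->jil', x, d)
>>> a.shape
(13, 13)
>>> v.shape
(5, 13, 11)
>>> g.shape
(13, 13)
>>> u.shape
(11, 11)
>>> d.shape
(19, 11, 13)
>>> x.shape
(13, 11)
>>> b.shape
(13, 11, 19)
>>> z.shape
(19, 13, 11)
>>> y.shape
(13, 11)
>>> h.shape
(19, 11, 11)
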